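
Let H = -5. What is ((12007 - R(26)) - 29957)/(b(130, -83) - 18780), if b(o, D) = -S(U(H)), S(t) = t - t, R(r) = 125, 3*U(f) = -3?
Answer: 1205/1252 ≈ 0.96246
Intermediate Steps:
U(f) = -1 (U(f) = (⅓)*(-3) = -1)
S(t) = 0
b(o, D) = 0 (b(o, D) = -1*0 = 0)
((12007 - R(26)) - 29957)/(b(130, -83) - 18780) = ((12007 - 1*125) - 29957)/(0 - 18780) = ((12007 - 125) - 29957)/(-18780) = (11882 - 29957)*(-1/18780) = -18075*(-1/18780) = 1205/1252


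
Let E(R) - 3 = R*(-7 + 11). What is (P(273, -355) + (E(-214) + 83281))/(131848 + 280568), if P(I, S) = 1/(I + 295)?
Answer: 46819105/234252288 ≈ 0.19987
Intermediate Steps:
E(R) = 3 + 4*R (E(R) = 3 + R*(-7 + 11) = 3 + R*4 = 3 + 4*R)
P(I, S) = 1/(295 + I)
(P(273, -355) + (E(-214) + 83281))/(131848 + 280568) = (1/(295 + 273) + ((3 + 4*(-214)) + 83281))/(131848 + 280568) = (1/568 + ((3 - 856) + 83281))/412416 = (1/568 + (-853 + 83281))*(1/412416) = (1/568 + 82428)*(1/412416) = (46819105/568)*(1/412416) = 46819105/234252288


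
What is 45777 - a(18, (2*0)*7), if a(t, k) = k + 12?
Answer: 45765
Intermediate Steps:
a(t, k) = 12 + k
45777 - a(18, (2*0)*7) = 45777 - (12 + (2*0)*7) = 45777 - (12 + 0*7) = 45777 - (12 + 0) = 45777 - 1*12 = 45777 - 12 = 45765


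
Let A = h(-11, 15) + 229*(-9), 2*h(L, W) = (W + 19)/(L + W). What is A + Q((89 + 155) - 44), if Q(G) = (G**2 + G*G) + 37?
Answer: 311921/4 ≈ 77980.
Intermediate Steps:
h(L, W) = (19 + W)/(2*(L + W)) (h(L, W) = ((W + 19)/(L + W))/2 = ((19 + W)/(L + W))/2 = (19 + W)/(2*(L + W)))
A = -8227/4 (A = (19 + 15)/(2*(-11 + 15)) + 229*(-9) = (1/2)*34/4 - 2061 = (1/2)*(1/4)*34 - 2061 = 17/4 - 2061 = -8227/4 ≈ -2056.8)
Q(G) = 37 + 2*G**2 (Q(G) = (G**2 + G**2) + 37 = 2*G**2 + 37 = 37 + 2*G**2)
A + Q((89 + 155) - 44) = -8227/4 + (37 + 2*((89 + 155) - 44)**2) = -8227/4 + (37 + 2*(244 - 44)**2) = -8227/4 + (37 + 2*200**2) = -8227/4 + (37 + 2*40000) = -8227/4 + (37 + 80000) = -8227/4 + 80037 = 311921/4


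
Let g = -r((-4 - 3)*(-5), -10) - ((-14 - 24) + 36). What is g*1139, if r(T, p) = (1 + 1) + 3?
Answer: -3417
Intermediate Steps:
r(T, p) = 5 (r(T, p) = 2 + 3 = 5)
g = -3 (g = -1*5 - ((-14 - 24) + 36) = -5 - (-38 + 36) = -5 - 1*(-2) = -5 + 2 = -3)
g*1139 = -3*1139 = -3417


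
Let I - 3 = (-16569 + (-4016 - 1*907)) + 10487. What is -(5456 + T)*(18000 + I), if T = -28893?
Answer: 164012126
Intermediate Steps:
I = -11002 (I = 3 + ((-16569 + (-4016 - 1*907)) + 10487) = 3 + ((-16569 + (-4016 - 907)) + 10487) = 3 + ((-16569 - 4923) + 10487) = 3 + (-21492 + 10487) = 3 - 11005 = -11002)
-(5456 + T)*(18000 + I) = -(5456 - 28893)*(18000 - 11002) = -(-23437)*6998 = -1*(-164012126) = 164012126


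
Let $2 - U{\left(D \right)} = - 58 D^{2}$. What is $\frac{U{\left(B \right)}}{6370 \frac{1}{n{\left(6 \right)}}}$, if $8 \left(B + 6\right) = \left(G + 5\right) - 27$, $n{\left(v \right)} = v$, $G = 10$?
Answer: $\frac{19587}{6370} \approx 3.0749$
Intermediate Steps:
$B = - \frac{15}{2}$ ($B = -6 + \frac{\left(10 + 5\right) - 27}{8} = -6 + \frac{15 - 27}{8} = -6 + \frac{1}{8} \left(-12\right) = -6 - \frac{3}{2} = - \frac{15}{2} \approx -7.5$)
$U{\left(D \right)} = 2 + 58 D^{2}$ ($U{\left(D \right)} = 2 - - 58 D^{2} = 2 + 58 D^{2}$)
$\frac{U{\left(B \right)}}{6370 \frac{1}{n{\left(6 \right)}}} = \frac{2 + 58 \left(- \frac{15}{2}\right)^{2}}{6370 \cdot \frac{1}{6}} = \frac{2 + 58 \cdot \frac{225}{4}}{6370 \cdot \frac{1}{6}} = \frac{2 + \frac{6525}{2}}{\frac{3185}{3}} = \frac{6529}{2} \cdot \frac{3}{3185} = \frac{19587}{6370}$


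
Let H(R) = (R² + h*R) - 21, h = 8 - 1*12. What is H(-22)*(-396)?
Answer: -218196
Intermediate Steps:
h = -4 (h = 8 - 12 = -4)
H(R) = -21 + R² - 4*R (H(R) = (R² - 4*R) - 21 = -21 + R² - 4*R)
H(-22)*(-396) = (-21 + (-22)² - 4*(-22))*(-396) = (-21 + 484 + 88)*(-396) = 551*(-396) = -218196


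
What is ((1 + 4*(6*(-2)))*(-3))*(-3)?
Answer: -423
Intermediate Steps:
((1 + 4*(6*(-2)))*(-3))*(-3) = ((1 + 4*(-12))*(-3))*(-3) = ((1 - 48)*(-3))*(-3) = -47*(-3)*(-3) = 141*(-3) = -423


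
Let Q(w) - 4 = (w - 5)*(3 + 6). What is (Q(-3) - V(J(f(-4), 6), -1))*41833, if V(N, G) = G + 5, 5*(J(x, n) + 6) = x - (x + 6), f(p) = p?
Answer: -3011976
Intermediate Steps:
Q(w) = -41 + 9*w (Q(w) = 4 + (w - 5)*(3 + 6) = 4 + (-5 + w)*9 = 4 + (-45 + 9*w) = -41 + 9*w)
J(x, n) = -36/5 (J(x, n) = -6 + (x - (x + 6))/5 = -6 + (x - (6 + x))/5 = -6 + (x + (-6 - x))/5 = -6 + (⅕)*(-6) = -6 - 6/5 = -36/5)
V(N, G) = 5 + G
(Q(-3) - V(J(f(-4), 6), -1))*41833 = ((-41 + 9*(-3)) - (5 - 1))*41833 = ((-41 - 27) - 1*4)*41833 = (-68 - 4)*41833 = -72*41833 = -3011976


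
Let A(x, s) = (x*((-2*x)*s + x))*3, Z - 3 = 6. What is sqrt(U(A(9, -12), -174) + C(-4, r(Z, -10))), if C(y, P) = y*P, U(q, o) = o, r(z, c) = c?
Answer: I*sqrt(134) ≈ 11.576*I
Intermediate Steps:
Z = 9 (Z = 3 + 6 = 9)
A(x, s) = 3*x*(x - 2*s*x) (A(x, s) = (x*(-2*s*x + x))*3 = (x*(x - 2*s*x))*3 = 3*x*(x - 2*s*x))
C(y, P) = P*y
sqrt(U(A(9, -12), -174) + C(-4, r(Z, -10))) = sqrt(-174 - 10*(-4)) = sqrt(-174 + 40) = sqrt(-134) = I*sqrt(134)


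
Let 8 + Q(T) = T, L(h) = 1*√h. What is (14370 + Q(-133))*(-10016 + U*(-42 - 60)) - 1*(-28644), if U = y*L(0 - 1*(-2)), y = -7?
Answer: -142489020 + 10159506*√2 ≈ -1.2812e+8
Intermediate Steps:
L(h) = √h
Q(T) = -8 + T
U = -7*√2 (U = -7*√(0 - 1*(-2)) = -7*√(0 + 2) = -7*√2 ≈ -9.8995)
(14370 + Q(-133))*(-10016 + U*(-42 - 60)) - 1*(-28644) = (14370 + (-8 - 133))*(-10016 + (-7*√2)*(-42 - 60)) - 1*(-28644) = (14370 - 141)*(-10016 - 7*√2*(-102)) + 28644 = 14229*(-10016 + 714*√2) + 28644 = (-142517664 + 10159506*√2) + 28644 = -142489020 + 10159506*√2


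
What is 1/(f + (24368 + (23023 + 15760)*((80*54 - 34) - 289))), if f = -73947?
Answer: 1/154966072 ≈ 6.4530e-9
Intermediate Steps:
1/(f + (24368 + (23023 + 15760)*((80*54 - 34) - 289))) = 1/(-73947 + (24368 + (23023 + 15760)*((80*54 - 34) - 289))) = 1/(-73947 + (24368 + 38783*((4320 - 34) - 289))) = 1/(-73947 + (24368 + 38783*(4286 - 289))) = 1/(-73947 + (24368 + 38783*3997)) = 1/(-73947 + (24368 + 155015651)) = 1/(-73947 + 155040019) = 1/154966072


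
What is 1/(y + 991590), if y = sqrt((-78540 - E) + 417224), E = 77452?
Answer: 495795/491625233434 - sqrt(16327)/245812616717 ≈ 1.0080e-6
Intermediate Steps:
y = 4*sqrt(16327) (y = sqrt((-78540 - 1*77452) + 417224) = sqrt((-78540 - 77452) + 417224) = sqrt(-155992 + 417224) = sqrt(261232) = 4*sqrt(16327) ≈ 511.11)
1/(y + 991590) = 1/(4*sqrt(16327) + 991590) = 1/(991590 + 4*sqrt(16327))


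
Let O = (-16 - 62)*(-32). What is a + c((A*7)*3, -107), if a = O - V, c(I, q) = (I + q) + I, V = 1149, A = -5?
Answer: 1030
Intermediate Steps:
c(I, q) = q + 2*I
O = 2496 (O = -78*(-32) = 2496)
a = 1347 (a = 2496 - 1*1149 = 2496 - 1149 = 1347)
a + c((A*7)*3, -107) = 1347 + (-107 + 2*(-5*7*3)) = 1347 + (-107 + 2*(-35*3)) = 1347 + (-107 + 2*(-105)) = 1347 + (-107 - 210) = 1347 - 317 = 1030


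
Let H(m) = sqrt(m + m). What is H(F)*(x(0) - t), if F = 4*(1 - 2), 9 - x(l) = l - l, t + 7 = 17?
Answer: -2*I*sqrt(2) ≈ -2.8284*I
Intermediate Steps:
t = 10 (t = -7 + 17 = 10)
x(l) = 9 (x(l) = 9 - (l - l) = 9 - 1*0 = 9 + 0 = 9)
F = -4 (F = 4*(-1) = -4)
H(m) = sqrt(2)*sqrt(m) (H(m) = sqrt(2*m) = sqrt(2)*sqrt(m))
H(F)*(x(0) - t) = (sqrt(2)*sqrt(-4))*(9 - 1*10) = (sqrt(2)*(2*I))*(9 - 10) = (2*I*sqrt(2))*(-1) = -2*I*sqrt(2)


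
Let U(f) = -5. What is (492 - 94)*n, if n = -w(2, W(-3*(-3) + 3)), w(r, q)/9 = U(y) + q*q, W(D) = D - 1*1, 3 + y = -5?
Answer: -415512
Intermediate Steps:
y = -8 (y = -3 - 5 = -8)
W(D) = -1 + D (W(D) = D - 1 = -1 + D)
w(r, q) = -45 + 9*q² (w(r, q) = 9*(-5 + q*q) = 9*(-5 + q²) = -45 + 9*q²)
n = -1044 (n = -(-45 + 9*(-1 + (-3*(-3) + 3))²) = -(-45 + 9*(-1 + (9 + 3))²) = -(-45 + 9*(-1 + 12)²) = -(-45 + 9*11²) = -(-45 + 9*121) = -(-45 + 1089) = -1*1044 = -1044)
(492 - 94)*n = (492 - 94)*(-1044) = 398*(-1044) = -415512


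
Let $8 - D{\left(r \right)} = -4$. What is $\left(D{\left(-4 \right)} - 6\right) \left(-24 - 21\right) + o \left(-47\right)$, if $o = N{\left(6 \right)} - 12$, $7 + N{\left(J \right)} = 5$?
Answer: $388$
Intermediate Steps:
$N{\left(J \right)} = -2$ ($N{\left(J \right)} = -7 + 5 = -2$)
$D{\left(r \right)} = 12$ ($D{\left(r \right)} = 8 - -4 = 8 + 4 = 12$)
$o = -14$ ($o = -2 - 12 = -14$)
$\left(D{\left(-4 \right)} - 6\right) \left(-24 - 21\right) + o \left(-47\right) = \left(12 - 6\right) \left(-24 - 21\right) - -658 = 6 \left(-45\right) + 658 = -270 + 658 = 388$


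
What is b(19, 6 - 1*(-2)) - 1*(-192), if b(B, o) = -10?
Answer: 182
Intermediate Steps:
b(19, 6 - 1*(-2)) - 1*(-192) = -10 - 1*(-192) = -10 + 192 = 182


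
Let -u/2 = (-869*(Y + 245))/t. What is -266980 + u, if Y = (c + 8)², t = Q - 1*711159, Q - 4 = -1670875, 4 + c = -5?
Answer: -105992466158/397005 ≈ -2.6698e+5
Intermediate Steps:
c = -9 (c = -4 - 5 = -9)
Q = -1670871 (Q = 4 - 1670875 = -1670871)
t = -2382030 (t = -1670871 - 1*711159 = -1670871 - 711159 = -2382030)
Y = 1 (Y = (-9 + 8)² = (-1)² = 1)
u = -71258/397005 (u = -2*(-869*(1 + 245))/(-2382030) = -2*(-869*246)*(-1)/2382030 = -(-427548)*(-1)/2382030 = -2*35629/397005 = -71258/397005 ≈ -0.17949)
-266980 + u = -266980 - 71258/397005 = -105992466158/397005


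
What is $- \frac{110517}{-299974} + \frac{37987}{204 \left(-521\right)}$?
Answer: $\frac{175538245}{15941218308} \approx 0.011012$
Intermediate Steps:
$- \frac{110517}{-299974} + \frac{37987}{204 \left(-521\right)} = \left(-110517\right) \left(- \frac{1}{299974}\right) + \frac{37987}{-106284} = \frac{110517}{299974} + 37987 \left(- \frac{1}{106284}\right) = \frac{110517}{299974} - \frac{37987}{106284} = \frac{175538245}{15941218308}$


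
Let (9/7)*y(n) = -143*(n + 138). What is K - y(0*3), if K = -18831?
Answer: -10447/3 ≈ -3482.3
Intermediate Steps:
y(n) = -46046/3 - 1001*n/9 (y(n) = 7*(-143*(n + 138))/9 = 7*(-143*(138 + n))/9 = 7*(-19734 - 143*n)/9 = -46046/3 - 1001*n/9)
K - y(0*3) = -18831 - (-46046/3 - 0*3) = -18831 - (-46046/3 - 1001/9*0) = -18831 - (-46046/3 + 0) = -18831 - 1*(-46046/3) = -18831 + 46046/3 = -10447/3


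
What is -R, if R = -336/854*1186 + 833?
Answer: -22349/61 ≈ -366.38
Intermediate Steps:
R = 22349/61 (R = -336*1/854*1186 + 833 = -24/61*1186 + 833 = -28464/61 + 833 = 22349/61 ≈ 366.38)
-R = -1*22349/61 = -22349/61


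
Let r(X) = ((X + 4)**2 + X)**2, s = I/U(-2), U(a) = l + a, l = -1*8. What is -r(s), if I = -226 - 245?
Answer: -70666120561/10000 ≈ -7.0666e+6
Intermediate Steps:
l = -8
I = -471
U(a) = -8 + a
s = 471/10 (s = -471/(-8 - 2) = -471/(-10) = -471*(-1/10) = 471/10 ≈ 47.100)
r(X) = (X + (4 + X)**2)**2 (r(X) = ((4 + X)**2 + X)**2 = (X + (4 + X)**2)**2)
-r(s) = -(471/10 + (4 + 471/10)**2)**2 = -(471/10 + (511/10)**2)**2 = -(471/10 + 261121/100)**2 = -(265831/100)**2 = -1*70666120561/10000 = -70666120561/10000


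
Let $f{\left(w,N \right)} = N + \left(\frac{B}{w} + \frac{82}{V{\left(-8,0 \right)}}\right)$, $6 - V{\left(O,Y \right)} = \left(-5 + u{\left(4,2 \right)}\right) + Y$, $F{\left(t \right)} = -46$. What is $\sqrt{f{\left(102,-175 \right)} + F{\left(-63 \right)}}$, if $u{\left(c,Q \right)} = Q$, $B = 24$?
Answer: $\frac{i \sqrt{550511}}{51} \approx 14.548 i$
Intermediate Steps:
$V{\left(O,Y \right)} = 9 - Y$ ($V{\left(O,Y \right)} = 6 - \left(\left(-5 + 2\right) + Y\right) = 6 - \left(-3 + Y\right) = 9 - Y$)
$f{\left(w,N \right)} = \frac{82}{9} + N + \frac{24}{w}$ ($f{\left(w,N \right)} = N + \left(\frac{24}{w} + \frac{82}{9 - 0}\right) = N + \left(\frac{24}{w} + \frac{82}{9 + 0}\right) = N + \left(\frac{24}{w} + \frac{82}{9}\right) = N + \left(\frac{82}{9} + \frac{24}{w}\right) = \frac{82}{9} + N + \frac{24}{w}$)
$\sqrt{f{\left(102,-175 \right)} + F{\left(-63 \right)}} = \sqrt{\left(\frac{82}{9} - 175 + \frac{24}{102}\right) - 46} = \sqrt{\left(\frac{82}{9} - 175 + 24 \cdot \frac{1}{102}\right) - 46} = \sqrt{\left(\frac{82}{9} - 175 + \frac{4}{17}\right) - 46} = \sqrt{- \frac{25345}{153} - 46} = \sqrt{- \frac{32383}{153}} = \frac{i \sqrt{550511}}{51}$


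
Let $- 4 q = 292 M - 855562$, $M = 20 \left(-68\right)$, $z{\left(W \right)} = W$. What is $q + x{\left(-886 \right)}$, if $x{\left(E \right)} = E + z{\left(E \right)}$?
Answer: $\frac{622797}{2} \approx 3.114 \cdot 10^{5}$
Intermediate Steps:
$M = -1360$
$q = \frac{626341}{2}$ ($q = - \frac{292 \left(-1360\right) - 855562}{4} = - \frac{-397120 - 855562}{4} = \left(- \frac{1}{4}\right) \left(-1252682\right) = \frac{626341}{2} \approx 3.1317 \cdot 10^{5}$)
$x{\left(E \right)} = 2 E$ ($x{\left(E \right)} = E + E = 2 E$)
$q + x{\left(-886 \right)} = \frac{626341}{2} + 2 \left(-886\right) = \frac{626341}{2} - 1772 = \frac{622797}{2}$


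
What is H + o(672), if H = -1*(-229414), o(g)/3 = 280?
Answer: 230254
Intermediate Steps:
o(g) = 840 (o(g) = 3*280 = 840)
H = 229414
H + o(672) = 229414 + 840 = 230254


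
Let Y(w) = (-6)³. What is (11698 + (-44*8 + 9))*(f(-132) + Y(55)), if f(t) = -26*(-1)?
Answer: -2157450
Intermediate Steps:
f(t) = 26
Y(w) = -216
(11698 + (-44*8 + 9))*(f(-132) + Y(55)) = (11698 + (-44*8 + 9))*(26 - 216) = (11698 + (-352 + 9))*(-190) = (11698 - 343)*(-190) = 11355*(-190) = -2157450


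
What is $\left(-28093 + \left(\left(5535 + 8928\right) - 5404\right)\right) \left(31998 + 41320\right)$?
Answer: $-1395534812$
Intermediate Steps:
$\left(-28093 + \left(\left(5535 + 8928\right) - 5404\right)\right) \left(31998 + 41320\right) = \left(-28093 + \left(14463 - 5404\right)\right) 73318 = \left(-28093 + 9059\right) 73318 = \left(-19034\right) 73318 = -1395534812$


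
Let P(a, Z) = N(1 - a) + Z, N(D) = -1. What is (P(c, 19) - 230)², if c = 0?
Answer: 44944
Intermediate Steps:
P(a, Z) = -1 + Z
(P(c, 19) - 230)² = ((-1 + 19) - 230)² = (18 - 230)² = (-212)² = 44944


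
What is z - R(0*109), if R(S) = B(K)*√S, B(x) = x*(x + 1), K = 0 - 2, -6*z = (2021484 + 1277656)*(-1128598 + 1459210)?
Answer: -181789212280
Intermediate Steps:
z = -181789212280 (z = -(2021484 + 1277656)*(-1128598 + 1459210)/6 = -1649570*330612/3 = -⅙*1090735273680 = -181789212280)
K = -2
B(x) = x*(1 + x)
R(S) = 2*√S (R(S) = (-2*(1 - 2))*√S = (-2*(-1))*√S = 2*√S)
z - R(0*109) = -181789212280 - 2*√(0*109) = -181789212280 - 2*√0 = -181789212280 - 2*0 = -181789212280 - 1*0 = -181789212280 + 0 = -181789212280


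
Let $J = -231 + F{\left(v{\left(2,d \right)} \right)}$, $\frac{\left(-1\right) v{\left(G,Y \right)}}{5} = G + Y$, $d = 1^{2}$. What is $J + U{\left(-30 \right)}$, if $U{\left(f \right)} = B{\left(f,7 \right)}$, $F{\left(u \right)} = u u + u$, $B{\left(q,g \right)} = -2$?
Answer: $-23$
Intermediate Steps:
$d = 1$
$v{\left(G,Y \right)} = - 5 G - 5 Y$ ($v{\left(G,Y \right)} = - 5 \left(G + Y\right) = - 5 G - 5 Y$)
$F{\left(u \right)} = u + u^{2}$ ($F{\left(u \right)} = u^{2} + u = u + u^{2}$)
$U{\left(f \right)} = -2$
$J = -21$ ($J = -231 + \left(\left(-5\right) 2 - 5\right) \left(1 - 15\right) = -231 + \left(-10 - 5\right) \left(1 - 15\right) = -231 - 15 \left(1 - 15\right) = -231 - -210 = -231 + 210 = -21$)
$J + U{\left(-30 \right)} = -21 - 2 = -23$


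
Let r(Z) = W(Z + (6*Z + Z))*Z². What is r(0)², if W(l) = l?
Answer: 0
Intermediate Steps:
r(Z) = 8*Z³ (r(Z) = (Z + (6*Z + Z))*Z² = (Z + 7*Z)*Z² = (8*Z)*Z² = 8*Z³)
r(0)² = (8*0³)² = (8*0)² = 0² = 0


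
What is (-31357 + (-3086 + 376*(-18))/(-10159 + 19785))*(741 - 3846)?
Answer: 468625751640/4813 ≈ 9.7367e+7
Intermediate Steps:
(-31357 + (-3086 + 376*(-18))/(-10159 + 19785))*(741 - 3846) = (-31357 + (-3086 - 6768)/9626)*(-3105) = (-31357 - 9854*1/9626)*(-3105) = (-31357 - 4927/4813)*(-3105) = -150926168/4813*(-3105) = 468625751640/4813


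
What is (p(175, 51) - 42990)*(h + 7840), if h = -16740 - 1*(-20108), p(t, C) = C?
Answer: -481260312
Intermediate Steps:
h = 3368 (h = -16740 + 20108 = 3368)
(p(175, 51) - 42990)*(h + 7840) = (51 - 42990)*(3368 + 7840) = -42939*11208 = -481260312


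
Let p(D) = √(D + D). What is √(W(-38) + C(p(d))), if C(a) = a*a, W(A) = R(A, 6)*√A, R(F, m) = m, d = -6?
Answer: √(-12 + 6*I*√38) ≈ 3.6664 + 5.044*I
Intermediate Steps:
p(D) = √2*√D (p(D) = √(2*D) = √2*√D)
W(A) = 6*√A
C(a) = a²
√(W(-38) + C(p(d))) = √(6*√(-38) + (√2*√(-6))²) = √(6*(I*√38) + (√2*(I*√6))²) = √(6*I*√38 + (2*I*√3)²) = √(6*I*√38 - 12) = √(-12 + 6*I*√38)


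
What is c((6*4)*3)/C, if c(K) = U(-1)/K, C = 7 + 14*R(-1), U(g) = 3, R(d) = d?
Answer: -1/168 ≈ -0.0059524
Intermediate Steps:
C = -7 (C = 7 + 14*(-1) = 7 - 14 = -7)
c(K) = 3/K
c((6*4)*3)/C = (3/(((6*4)*3)))/(-7) = (3/((24*3)))*(-1/7) = (3/72)*(-1/7) = (3*(1/72))*(-1/7) = (1/24)*(-1/7) = -1/168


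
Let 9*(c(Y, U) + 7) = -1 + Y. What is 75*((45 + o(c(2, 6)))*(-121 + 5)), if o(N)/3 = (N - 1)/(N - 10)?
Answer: -15340275/38 ≈ -4.0369e+5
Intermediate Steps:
c(Y, U) = -64/9 + Y/9 (c(Y, U) = -7 + (-1 + Y)/9 = -7 + (-1/9 + Y/9) = -64/9 + Y/9)
o(N) = 3*(-1 + N)/(-10 + N) (o(N) = 3*((N - 1)/(N - 10)) = 3*((-1 + N)/(-10 + N)) = 3*(-1 + N)/(-10 + N))
75*((45 + o(c(2, 6)))*(-121 + 5)) = 75*((45 + 3*(-1 + (-64/9 + (1/9)*2))/(-10 + (-64/9 + (1/9)*2)))*(-121 + 5)) = 75*((45 + 3*(-1 + (-64/9 + 2/9))/(-10 + (-64/9 + 2/9)))*(-116)) = 75*((45 + 3*(-1 - 62/9)/(-10 - 62/9))*(-116)) = 75*((45 + 3*(-71/9)/(-152/9))*(-116)) = 75*((45 + 3*(-9/152)*(-71/9))*(-116)) = 75*((45 + 213/152)*(-116)) = 75*((7053/152)*(-116)) = 75*(-204537/38) = -15340275/38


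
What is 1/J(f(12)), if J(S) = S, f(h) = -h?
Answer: -1/12 ≈ -0.083333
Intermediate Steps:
1/J(f(12)) = 1/(-1*12) = 1/(-12) = -1/12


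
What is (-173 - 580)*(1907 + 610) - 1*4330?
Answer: -1899631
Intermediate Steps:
(-173 - 580)*(1907 + 610) - 1*4330 = -753*2517 - 4330 = -1895301 - 4330 = -1899631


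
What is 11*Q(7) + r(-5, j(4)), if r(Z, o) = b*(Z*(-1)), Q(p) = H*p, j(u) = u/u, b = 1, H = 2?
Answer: 159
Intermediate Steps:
j(u) = 1
Q(p) = 2*p
r(Z, o) = -Z (r(Z, o) = 1*(Z*(-1)) = 1*(-Z) = -Z)
11*Q(7) + r(-5, j(4)) = 11*(2*7) - 1*(-5) = 11*14 + 5 = 154 + 5 = 159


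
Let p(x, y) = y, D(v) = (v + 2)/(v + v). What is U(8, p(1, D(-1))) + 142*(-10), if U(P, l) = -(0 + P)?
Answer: -1428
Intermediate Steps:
D(v) = (2 + v)/(2*v) (D(v) = (2 + v)/((2*v)) = (2 + v)*(1/(2*v)) = (2 + v)/(2*v))
U(P, l) = -P
U(8, p(1, D(-1))) + 142*(-10) = -1*8 + 142*(-10) = -8 - 1420 = -1428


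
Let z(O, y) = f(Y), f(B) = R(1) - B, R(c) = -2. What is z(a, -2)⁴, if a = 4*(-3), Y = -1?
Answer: 1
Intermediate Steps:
a = -12
f(B) = -2 - B
z(O, y) = -1 (z(O, y) = -2 - 1*(-1) = -2 + 1 = -1)
z(a, -2)⁴ = (-1)⁴ = 1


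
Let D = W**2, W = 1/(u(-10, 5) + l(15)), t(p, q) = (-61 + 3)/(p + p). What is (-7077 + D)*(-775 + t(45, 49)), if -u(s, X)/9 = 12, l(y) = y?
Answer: 2136437958688/389205 ≈ 5.4892e+6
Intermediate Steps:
t(p, q) = -29/p (t(p, q) = -58*1/(2*p) = -29/p)
u(s, X) = -108 (u(s, X) = -9*12 = -108)
W = -1/93 (W = 1/(-108 + 15) = 1/(-93) = -1/93 ≈ -0.010753)
D = 1/8649 (D = (-1/93)**2 = 1/8649 ≈ 0.00011562)
(-7077 + D)*(-775 + t(45, 49)) = (-7077 + 1/8649)*(-775 - 29/45) = -61208972*(-775 - 29*1/45)/8649 = -61208972*(-775 - 29/45)/8649 = -61208972/8649*(-34904/45) = 2136437958688/389205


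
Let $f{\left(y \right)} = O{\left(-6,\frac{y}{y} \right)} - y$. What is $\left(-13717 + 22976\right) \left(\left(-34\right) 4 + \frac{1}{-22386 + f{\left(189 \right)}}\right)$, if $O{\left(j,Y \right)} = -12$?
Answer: $- \frac{28442101747}{22587} \approx -1.2592 \cdot 10^{6}$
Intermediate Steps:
$f{\left(y \right)} = -12 - y$
$\left(-13717 + 22976\right) \left(\left(-34\right) 4 + \frac{1}{-22386 + f{\left(189 \right)}}\right) = \left(-13717 + 22976\right) \left(\left(-34\right) 4 + \frac{1}{-22386 - 201}\right) = 9259 \left(-136 + \frac{1}{-22386 - 201}\right) = 9259 \left(-136 + \frac{1}{-22587}\right) = 9259 \left(-136 - \frac{1}{22587}\right) = 9259 \left(- \frac{3071833}{22587}\right) = - \frac{28442101747}{22587}$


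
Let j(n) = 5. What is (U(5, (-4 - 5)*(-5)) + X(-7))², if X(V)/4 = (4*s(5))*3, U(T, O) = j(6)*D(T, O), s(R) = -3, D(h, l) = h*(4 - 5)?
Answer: 28561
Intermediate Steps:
D(h, l) = -h (D(h, l) = h*(-1) = -h)
U(T, O) = -5*T (U(T, O) = 5*(-T) = -5*T)
X(V) = -144 (X(V) = 4*((4*(-3))*3) = 4*(-12*3) = 4*(-36) = -144)
(U(5, (-4 - 5)*(-5)) + X(-7))² = (-5*5 - 144)² = (-25 - 144)² = (-169)² = 28561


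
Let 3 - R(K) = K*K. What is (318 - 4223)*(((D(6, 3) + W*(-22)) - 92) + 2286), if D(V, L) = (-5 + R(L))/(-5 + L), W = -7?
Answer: -18380835/2 ≈ -9.1904e+6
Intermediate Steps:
R(K) = 3 - K**2 (R(K) = 3 - K*K = 3 - K**2)
D(V, L) = (-2 - L**2)/(-5 + L) (D(V, L) = (-5 + (3 - L**2))/(-5 + L) = (-2 - L**2)/(-5 + L))
(318 - 4223)*(((D(6, 3) + W*(-22)) - 92) + 2286) = (318 - 4223)*((((-2 - 1*3**2)/(-5 + 3) - 7*(-22)) - 92) + 2286) = -3905*((((-2 - 1*9)/(-2) + 154) - 92) + 2286) = -3905*(((-(-2 - 9)/2 + 154) - 92) + 2286) = -3905*(((-1/2*(-11) + 154) - 92) + 2286) = -3905*(((11/2 + 154) - 92) + 2286) = -3905*((319/2 - 92) + 2286) = -3905*(135/2 + 2286) = -3905*4707/2 = -18380835/2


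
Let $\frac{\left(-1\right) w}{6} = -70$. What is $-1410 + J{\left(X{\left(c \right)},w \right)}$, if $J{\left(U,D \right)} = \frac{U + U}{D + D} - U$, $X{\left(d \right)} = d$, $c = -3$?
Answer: $- \frac{196981}{140} \approx -1407.0$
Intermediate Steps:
$w = 420$ ($w = \left(-6\right) \left(-70\right) = 420$)
$J{\left(U,D \right)} = - U + \frac{U}{D}$ ($J{\left(U,D \right)} = \frac{2 U}{2 D} - U = 2 U \frac{1}{2 D} - U = \frac{U}{D} - U = - U + \frac{U}{D}$)
$-1410 + J{\left(X{\left(c \right)},w \right)} = -1410 - \left(-3 + \frac{3}{420}\right) = -1410 + \left(3 - \frac{1}{140}\right) = -1410 + \frac{419}{140} = - \frac{196981}{140}$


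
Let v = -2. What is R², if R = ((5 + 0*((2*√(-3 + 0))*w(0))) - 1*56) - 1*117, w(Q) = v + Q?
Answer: 28224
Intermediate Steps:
w(Q) = -2 + Q
R = -168 (R = ((5 + 0*((2*√(-3 + 0))*(-2 + 0))) - 1*56) - 1*117 = ((5 + 0*((2*√(-3))*(-2))) - 56) - 117 = ((5 + 0*((2*(I*√3))*(-2))) - 56) - 117 = ((5 + 0*((2*I*√3)*(-2))) - 56) - 117 = ((5 + 0*(-4*I*√3)) - 56) - 117 = ((5 + 0) - 56) - 117 = (5 - 56) - 117 = -51 - 117 = -168)
R² = (-168)² = 28224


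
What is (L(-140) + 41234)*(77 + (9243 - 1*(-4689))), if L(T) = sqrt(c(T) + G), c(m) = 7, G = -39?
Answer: 577647106 + 56036*I*sqrt(2) ≈ 5.7765e+8 + 79247.0*I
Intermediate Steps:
L(T) = 4*I*sqrt(2) (L(T) = sqrt(7 - 39) = sqrt(-32) = 4*I*sqrt(2))
(L(-140) + 41234)*(77 + (9243 - 1*(-4689))) = (4*I*sqrt(2) + 41234)*(77 + (9243 - 1*(-4689))) = (41234 + 4*I*sqrt(2))*(77 + (9243 + 4689)) = (41234 + 4*I*sqrt(2))*(77 + 13932) = (41234 + 4*I*sqrt(2))*14009 = 577647106 + 56036*I*sqrt(2)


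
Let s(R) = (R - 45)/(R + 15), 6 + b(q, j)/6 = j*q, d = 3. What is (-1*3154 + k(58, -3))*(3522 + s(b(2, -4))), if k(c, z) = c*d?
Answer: -241526020/23 ≈ -1.0501e+7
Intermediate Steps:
b(q, j) = -36 + 6*j*q (b(q, j) = -36 + 6*(j*q) = -36 + 6*j*q)
k(c, z) = 3*c (k(c, z) = c*3 = 3*c)
s(R) = (-45 + R)/(15 + R)
(-1*3154 + k(58, -3))*(3522 + s(b(2, -4))) = (-1*3154 + 3*58)*(3522 + (-45 + (-36 + 6*(-4)*2))/(15 + (-36 + 6*(-4)*2))) = (-3154 + 174)*(3522 + (-45 + (-36 - 48))/(15 + (-36 - 48))) = -2980*(3522 + (-45 - 84)/(15 - 84)) = -2980*(3522 - 129/(-69)) = -2980*(3522 - 1/69*(-129)) = -2980*(3522 + 43/23) = -2980*81049/23 = -241526020/23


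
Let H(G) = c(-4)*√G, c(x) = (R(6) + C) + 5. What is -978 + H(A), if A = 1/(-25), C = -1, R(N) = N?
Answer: -978 + 2*I ≈ -978.0 + 2.0*I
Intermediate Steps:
c(x) = 10 (c(x) = (6 - 1) + 5 = 5 + 5 = 10)
A = -1/25 ≈ -0.040000
H(G) = 10*√G
-978 + H(A) = -978 + 10*√(-1/25) = -978 + 10*(I/5) = -978 + 2*I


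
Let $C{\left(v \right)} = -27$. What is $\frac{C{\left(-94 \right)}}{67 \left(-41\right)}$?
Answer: $\frac{27}{2747} \approx 0.0098289$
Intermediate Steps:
$\frac{C{\left(-94 \right)}}{67 \left(-41\right)} = - \frac{27}{67 \left(-41\right)} = - \frac{27}{-2747} = \left(-27\right) \left(- \frac{1}{2747}\right) = \frac{27}{2747}$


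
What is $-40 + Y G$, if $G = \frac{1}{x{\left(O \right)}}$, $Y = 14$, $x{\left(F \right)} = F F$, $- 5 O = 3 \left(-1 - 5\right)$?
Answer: $- \frac{6305}{162} \approx -38.92$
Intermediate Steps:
$O = \frac{18}{5}$ ($O = - \frac{3 \left(-1 - 5\right)}{5} = - \frac{3 \left(-6\right)}{5} = \left(- \frac{1}{5}\right) \left(-18\right) = \frac{18}{5} \approx 3.6$)
$x{\left(F \right)} = F^{2}$
$G = \frac{25}{324}$ ($G = \frac{1}{\left(\frac{18}{5}\right)^{2}} = \frac{1}{\frac{324}{25}} = \frac{25}{324} \approx 0.07716$)
$-40 + Y G = -40 + 14 \cdot \frac{25}{324} = -40 + \frac{175}{162} = - \frac{6305}{162}$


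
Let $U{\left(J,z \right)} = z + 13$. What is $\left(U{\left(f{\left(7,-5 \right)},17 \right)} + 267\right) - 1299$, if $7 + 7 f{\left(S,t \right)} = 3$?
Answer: $-1002$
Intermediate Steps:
$f{\left(S,t \right)} = - \frac{4}{7}$ ($f{\left(S,t \right)} = -1 + \frac{1}{7} \cdot 3 = -1 + \frac{3}{7} = - \frac{4}{7}$)
$U{\left(J,z \right)} = 13 + z$
$\left(U{\left(f{\left(7,-5 \right)},17 \right)} + 267\right) - 1299 = \left(\left(13 + 17\right) + 267\right) - 1299 = \left(30 + 267\right) - 1299 = 297 - 1299 = -1002$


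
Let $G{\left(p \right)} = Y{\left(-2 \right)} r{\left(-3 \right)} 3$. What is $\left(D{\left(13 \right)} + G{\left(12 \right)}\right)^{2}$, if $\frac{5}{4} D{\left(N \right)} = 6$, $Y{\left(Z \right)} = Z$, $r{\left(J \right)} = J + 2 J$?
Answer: $\frac{86436}{25} \approx 3457.4$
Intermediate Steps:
$r{\left(J \right)} = 3 J$
$D{\left(N \right)} = \frac{24}{5}$ ($D{\left(N \right)} = \frac{4}{5} \cdot 6 = \frac{24}{5}$)
$G{\left(p \right)} = 54$ ($G{\left(p \right)} = - 2 \cdot 3 \left(-3\right) 3 = \left(-2\right) \left(-9\right) 3 = 18 \cdot 3 = 54$)
$\left(D{\left(13 \right)} + G{\left(12 \right)}\right)^{2} = \left(\frac{24}{5} + 54\right)^{2} = \left(\frac{294}{5}\right)^{2} = \frac{86436}{25}$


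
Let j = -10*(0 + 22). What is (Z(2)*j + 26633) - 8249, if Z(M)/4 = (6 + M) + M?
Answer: 9584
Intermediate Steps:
Z(M) = 24 + 8*M (Z(M) = 4*((6 + M) + M) = 4*(6 + 2*M) = 24 + 8*M)
j = -220 (j = -10*22 = -220)
(Z(2)*j + 26633) - 8249 = ((24 + 8*2)*(-220) + 26633) - 8249 = ((24 + 16)*(-220) + 26633) - 8249 = (40*(-220) + 26633) - 8249 = (-8800 + 26633) - 8249 = 17833 - 8249 = 9584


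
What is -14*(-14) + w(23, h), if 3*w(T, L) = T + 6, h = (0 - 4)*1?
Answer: 617/3 ≈ 205.67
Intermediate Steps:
h = -4 (h = -4*1 = -4)
w(T, L) = 2 + T/3 (w(T, L) = (T + 6)/3 = (6 + T)/3 = 2 + T/3)
-14*(-14) + w(23, h) = -14*(-14) + (2 + (1/3)*23) = 196 + (2 + 23/3) = 196 + 29/3 = 617/3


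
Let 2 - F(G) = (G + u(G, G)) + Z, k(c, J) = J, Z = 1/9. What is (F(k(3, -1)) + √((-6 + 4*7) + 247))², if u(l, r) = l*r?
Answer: 22078/81 + 34*√269/9 ≈ 334.53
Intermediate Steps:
Z = ⅑ ≈ 0.11111
F(G) = 17/9 - G - G² (F(G) = 2 - ((G + G*G) + ⅑) = 2 - ((G + G²) + ⅑) = 2 - (⅑ + G + G²) = 2 + (-⅑ - G - G²) = 17/9 - G - G²)
(F(k(3, -1)) + √((-6 + 4*7) + 247))² = ((17/9 - 1*(-1) - 1*(-1)²) + √((-6 + 4*7) + 247))² = ((17/9 + 1 - 1*1) + √((-6 + 28) + 247))² = ((17/9 + 1 - 1) + √(22 + 247))² = (17/9 + √269)²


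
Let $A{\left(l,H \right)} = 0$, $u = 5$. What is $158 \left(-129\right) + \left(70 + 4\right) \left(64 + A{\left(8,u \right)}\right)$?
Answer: $-15646$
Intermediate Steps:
$158 \left(-129\right) + \left(70 + 4\right) \left(64 + A{\left(8,u \right)}\right) = 158 \left(-129\right) + \left(70 + 4\right) \left(64 + 0\right) = -20382 + 74 \cdot 64 = -20382 + 4736 = -15646$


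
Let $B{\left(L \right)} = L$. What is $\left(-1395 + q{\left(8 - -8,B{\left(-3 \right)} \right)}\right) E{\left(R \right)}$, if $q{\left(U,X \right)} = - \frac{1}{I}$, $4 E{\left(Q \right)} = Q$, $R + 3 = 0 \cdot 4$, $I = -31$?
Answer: $\frac{32433}{31} \approx 1046.2$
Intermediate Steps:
$R = -3$ ($R = -3 + 0 \cdot 4 = -3 + 0 = -3$)
$E{\left(Q \right)} = \frac{Q}{4}$
$q{\left(U,X \right)} = \frac{1}{31}$ ($q{\left(U,X \right)} = - \frac{1}{-31} = \left(-1\right) \left(- \frac{1}{31}\right) = \frac{1}{31}$)
$\left(-1395 + q{\left(8 - -8,B{\left(-3 \right)} \right)}\right) E{\left(R \right)} = \left(-1395 + \frac{1}{31}\right) \frac{1}{4} \left(-3\right) = \left(- \frac{43244}{31}\right) \left(- \frac{3}{4}\right) = \frac{32433}{31}$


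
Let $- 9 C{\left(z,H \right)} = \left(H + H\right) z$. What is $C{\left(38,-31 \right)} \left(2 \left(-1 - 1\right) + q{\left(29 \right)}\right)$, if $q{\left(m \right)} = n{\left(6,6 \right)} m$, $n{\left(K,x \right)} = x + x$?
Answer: $\frac{810464}{9} \approx 90052.0$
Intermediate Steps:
$n{\left(K,x \right)} = 2 x$
$C{\left(z,H \right)} = - \frac{2 H z}{9}$ ($C{\left(z,H \right)} = - \frac{\left(H + H\right) z}{9} = - \frac{2 H z}{9}$)
$q{\left(m \right)} = 12 m$ ($q{\left(m \right)} = 2 \cdot 6 m = 12 m$)
$C{\left(38,-31 \right)} \left(2 \left(-1 - 1\right) + q{\left(29 \right)}\right) = \left(- \frac{2}{9}\right) \left(-31\right) 38 \left(2 \left(-1 - 1\right) + 12 \cdot 29\right) = \frac{2356 \left(2 \left(-2\right) + 348\right)}{9} = \frac{2356 \left(-4 + 348\right)}{9} = \frac{2356}{9} \cdot 344 = \frac{810464}{9}$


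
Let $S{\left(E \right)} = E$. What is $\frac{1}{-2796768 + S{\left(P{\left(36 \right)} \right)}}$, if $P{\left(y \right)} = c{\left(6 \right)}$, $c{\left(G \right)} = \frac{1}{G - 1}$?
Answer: $- \frac{5}{13983839} \approx -3.5756 \cdot 10^{-7}$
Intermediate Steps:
$c{\left(G \right)} = \frac{1}{-1 + G}$
$P{\left(y \right)} = \frac{1}{5}$ ($P{\left(y \right)} = \frac{1}{-1 + 6} = \frac{1}{5}$)
$\frac{1}{-2796768 + S{\left(P{\left(36 \right)} \right)}} = \frac{1}{-2796768 + \frac{1}{5}} = \frac{1}{- \frac{13983839}{5}} = - \frac{5}{13983839}$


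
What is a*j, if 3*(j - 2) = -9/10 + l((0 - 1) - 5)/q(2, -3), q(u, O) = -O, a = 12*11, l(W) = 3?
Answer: 1342/5 ≈ 268.40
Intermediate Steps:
a = 132
j = 61/30 (j = 2 + (-9/10 + 3/((-1*(-3))))/3 = 2 + (-9*⅒ + 3/3)/3 = 2 + (-9/10 + 3*(⅓))/3 = 2 + (-9/10 + 1)/3 = 2 + (⅓)*(⅒) = 2 + 1/30 = 61/30 ≈ 2.0333)
a*j = 132*(61/30) = 1342/5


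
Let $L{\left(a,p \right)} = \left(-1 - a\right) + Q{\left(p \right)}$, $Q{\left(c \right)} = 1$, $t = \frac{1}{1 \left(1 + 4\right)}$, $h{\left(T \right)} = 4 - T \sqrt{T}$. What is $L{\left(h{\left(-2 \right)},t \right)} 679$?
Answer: $-2716 - 1358 i \sqrt{2} \approx -2716.0 - 1920.5 i$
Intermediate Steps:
$h{\left(T \right)} = 4 - T^{\frac{3}{2}}$
$t = \frac{1}{5}$ ($t = \frac{1}{1 \cdot 5} = \frac{1}{5} \approx 0.2$)
$L{\left(a,p \right)} = - a$ ($L{\left(a,p \right)} = \left(-1 - a\right) + 1 = - a$)
$L{\left(h{\left(-2 \right)},t \right)} 679 = - (4 - \left(-2\right)^{\frac{3}{2}}) 679 = - (4 - - 2 i \sqrt{2}) 679 = - (4 + 2 i \sqrt{2}) 679 = \left(-4 - 2 i \sqrt{2}\right) 679 = -2716 - 1358 i \sqrt{2}$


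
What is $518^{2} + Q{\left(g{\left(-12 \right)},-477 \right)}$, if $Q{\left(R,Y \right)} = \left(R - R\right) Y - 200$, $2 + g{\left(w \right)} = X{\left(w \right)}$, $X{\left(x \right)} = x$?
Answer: $268124$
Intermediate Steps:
$g{\left(w \right)} = -2 + w$
$Q{\left(R,Y \right)} = -200$ ($Q{\left(R,Y \right)} = 0 Y - 200 = 0 - 200 = -200$)
$518^{2} + Q{\left(g{\left(-12 \right)},-477 \right)} = 518^{2} - 200 = 268324 - 200 = 268124$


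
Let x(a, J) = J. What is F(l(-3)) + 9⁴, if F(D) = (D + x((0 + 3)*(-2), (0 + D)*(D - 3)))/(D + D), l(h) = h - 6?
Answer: 13111/2 ≈ 6555.5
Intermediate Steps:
l(h) = -6 + h
F(D) = (D + D*(-3 + D))/(2*D) (F(D) = (D + (0 + D)*(D - 3))/(D + D) = (D + D*(-3 + D))/((2*D)) = (D + D*(-3 + D))*(1/(2*D)) = (D + D*(-3 + D))/(2*D))
F(l(-3)) + 9⁴ = (-1 + (-6 - 3)/2) + 9⁴ = (-1 + (½)*(-9)) + 6561 = (-1 - 9/2) + 6561 = -11/2 + 6561 = 13111/2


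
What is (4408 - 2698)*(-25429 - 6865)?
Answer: -55222740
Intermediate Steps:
(4408 - 2698)*(-25429 - 6865) = 1710*(-32294) = -55222740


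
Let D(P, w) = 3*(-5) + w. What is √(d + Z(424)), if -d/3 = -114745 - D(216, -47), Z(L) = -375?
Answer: 3*√38186 ≈ 586.24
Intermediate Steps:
D(P, w) = -15 + w
d = 344049 (d = -3*(-114745 - (-15 - 47)) = -3*(-114745 - 1*(-62)) = -3*(-114745 + 62) = -3*(-114683) = 344049)
√(d + Z(424)) = √(344049 - 375) = √343674 = 3*√38186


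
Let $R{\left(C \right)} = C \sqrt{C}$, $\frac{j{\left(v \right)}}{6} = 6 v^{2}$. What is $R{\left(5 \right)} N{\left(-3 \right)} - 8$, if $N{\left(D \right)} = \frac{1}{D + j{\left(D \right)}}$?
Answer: $-8 + \frac{5 \sqrt{5}}{321} \approx -7.9652$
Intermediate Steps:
$j{\left(v \right)} = 36 v^{2}$ ($j{\left(v \right)} = 6 \cdot 6 v^{2} = 36 v^{2}$)
$R{\left(C \right)} = C^{\frac{3}{2}}$
$N{\left(D \right)} = \frac{1}{D + 36 D^{2}}$
$R{\left(5 \right)} N{\left(-3 \right)} - 8 = 5^{\frac{3}{2}} \frac{1}{\left(-3\right) \left(1 + 36 \left(-3\right)\right)} - 8 = 5 \sqrt{5} \left(- \frac{1}{3 \left(1 - 108\right)}\right) - 8 = 5 \sqrt{5} \left(- \frac{1}{3 \left(-107\right)}\right) - 8 = 5 \sqrt{5} \left(\left(- \frac{1}{3}\right) \left(- \frac{1}{107}\right)\right) - 8 = 5 \sqrt{5} \cdot \frac{1}{321} - 8 = \frac{5 \sqrt{5}}{321} - 8 = -8 + \frac{5 \sqrt{5}}{321}$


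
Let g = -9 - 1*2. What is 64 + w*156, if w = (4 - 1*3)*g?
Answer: -1652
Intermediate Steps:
g = -11 (g = -9 - 2 = -11)
w = -11 (w = (4 - 1*3)*(-11) = (4 - 3)*(-11) = 1*(-11) = -11)
64 + w*156 = 64 - 11*156 = 64 - 1716 = -1652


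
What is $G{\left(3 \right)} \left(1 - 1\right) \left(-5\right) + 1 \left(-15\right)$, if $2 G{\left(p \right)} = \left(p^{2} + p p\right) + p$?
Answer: $-15$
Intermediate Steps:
$G{\left(p \right)} = p^{2} + \frac{p}{2}$ ($G{\left(p \right)} = \frac{\left(p^{2} + p p\right) + p}{2} = \frac{\left(p^{2} + p^{2}\right) + p}{2} = \frac{2 p^{2} + p}{2} = \frac{p + 2 p^{2}}{2} = p^{2} + \frac{p}{2}$)
$G{\left(3 \right)} \left(1 - 1\right) \left(-5\right) + 1 \left(-15\right) = 3 \left(\frac{1}{2} + 3\right) \left(1 - 1\right) \left(-5\right) + 1 \left(-15\right) = 3 \cdot \frac{7}{2} \cdot 0 \left(-5\right) - 15 = \frac{21}{2} \cdot 0 \left(-5\right) - 15 = 0 \left(-5\right) - 15 = 0 - 15 = -15$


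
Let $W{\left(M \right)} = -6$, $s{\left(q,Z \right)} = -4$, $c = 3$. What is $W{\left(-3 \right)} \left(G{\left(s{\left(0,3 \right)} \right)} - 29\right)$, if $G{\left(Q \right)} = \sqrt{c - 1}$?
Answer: $174 - 6 \sqrt{2} \approx 165.51$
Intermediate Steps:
$G{\left(Q \right)} = \sqrt{2}$ ($G{\left(Q \right)} = \sqrt{3 - 1} = \sqrt{2}$)
$W{\left(-3 \right)} \left(G{\left(s{\left(0,3 \right)} \right)} - 29\right) = - 6 \left(\sqrt{2} - 29\right) = - 6 \left(-29 + \sqrt{2}\right) = 174 - 6 \sqrt{2}$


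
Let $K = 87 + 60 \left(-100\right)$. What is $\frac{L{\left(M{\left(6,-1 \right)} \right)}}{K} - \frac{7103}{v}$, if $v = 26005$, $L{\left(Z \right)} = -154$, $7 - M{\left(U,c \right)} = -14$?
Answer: $- \frac{37995269}{153767565} \approx -0.2471$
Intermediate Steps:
$K = -5913$ ($K = 87 - 6000 = -5913$)
$M{\left(U,c \right)} = 21$ ($M{\left(U,c \right)} = 7 - -14 = 7 + 14 = 21$)
$\frac{L{\left(M{\left(6,-1 \right)} \right)}}{K} - \frac{7103}{v} = - \frac{154}{-5913} - \frac{7103}{26005} = \left(-154\right) \left(- \frac{1}{5913}\right) - \frac{7103}{26005} = \frac{154}{5913} - \frac{7103}{26005} = - \frac{37995269}{153767565}$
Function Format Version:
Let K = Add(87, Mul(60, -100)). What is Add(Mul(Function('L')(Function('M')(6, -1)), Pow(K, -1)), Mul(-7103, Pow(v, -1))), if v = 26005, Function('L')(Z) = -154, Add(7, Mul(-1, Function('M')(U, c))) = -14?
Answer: Rational(-37995269, 153767565) ≈ -0.24710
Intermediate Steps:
K = -5913 (K = Add(87, -6000) = -5913)
Function('M')(U, c) = 21 (Function('M')(U, c) = Add(7, Mul(-1, -14)) = Add(7, 14) = 21)
Add(Mul(Function('L')(Function('M')(6, -1)), Pow(K, -1)), Mul(-7103, Pow(v, -1))) = Add(Mul(-154, Pow(-5913, -1)), Mul(-7103, Pow(26005, -1))) = Add(Mul(-154, Rational(-1, 5913)), Mul(-7103, Rational(1, 26005))) = Add(Rational(154, 5913), Rational(-7103, 26005)) = Rational(-37995269, 153767565)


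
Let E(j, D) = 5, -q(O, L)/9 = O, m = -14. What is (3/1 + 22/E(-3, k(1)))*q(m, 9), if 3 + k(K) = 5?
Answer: 4662/5 ≈ 932.40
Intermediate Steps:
k(K) = 2 (k(K) = -3 + 5 = 2)
q(O, L) = -9*O
(3/1 + 22/E(-3, k(1)))*q(m, 9) = (3/1 + 22/5)*(-9*(-14)) = (3*1 + 22*(1/5))*126 = (3 + 22/5)*126 = (37/5)*126 = 4662/5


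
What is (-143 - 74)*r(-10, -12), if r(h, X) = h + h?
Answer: 4340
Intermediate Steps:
r(h, X) = 2*h
(-143 - 74)*r(-10, -12) = (-143 - 74)*(2*(-10)) = -217*(-20) = 4340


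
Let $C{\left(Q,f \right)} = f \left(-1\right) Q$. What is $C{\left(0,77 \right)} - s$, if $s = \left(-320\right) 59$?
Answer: $18880$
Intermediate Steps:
$C{\left(Q,f \right)} = - Q f$ ($C{\left(Q,f \right)} = - f Q = - Q f$)
$s = -18880$
$C{\left(0,77 \right)} - s = \left(-1\right) 0 \cdot 77 - -18880 = 0 + 18880 = 18880$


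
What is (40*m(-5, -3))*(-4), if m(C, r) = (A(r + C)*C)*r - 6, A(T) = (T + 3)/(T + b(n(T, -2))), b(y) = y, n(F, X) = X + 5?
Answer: -1440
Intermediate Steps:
n(F, X) = 5 + X
A(T) = 1 (A(T) = (T + 3)/(T + (5 - 2)) = (3 + T)/(T + 3) = (3 + T)/(3 + T) = 1)
m(C, r) = -6 + C*r (m(C, r) = (1*C)*r - 6 = C*r - 6 = -6 + C*r)
(40*m(-5, -3))*(-4) = (40*(-6 - 5*(-3)))*(-4) = (40*(-6 + 15))*(-4) = (40*9)*(-4) = 360*(-4) = -1440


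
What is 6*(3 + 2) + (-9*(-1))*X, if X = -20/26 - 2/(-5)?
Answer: 1734/65 ≈ 26.677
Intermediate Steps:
X = -24/65 (X = -20*1/26 - 2*(-1/5) = -10/13 + 2/5 = -24/65 ≈ -0.36923)
6*(3 + 2) + (-9*(-1))*X = 6*(3 + 2) - 9*(-1)*(-24/65) = 6*5 + 9*(-24/65) = 30 - 216/65 = 1734/65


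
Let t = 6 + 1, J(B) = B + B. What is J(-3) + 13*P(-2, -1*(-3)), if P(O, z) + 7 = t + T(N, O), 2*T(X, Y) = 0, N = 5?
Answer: -6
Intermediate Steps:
T(X, Y) = 0 (T(X, Y) = (½)*0 = 0)
J(B) = 2*B
t = 7
P(O, z) = 0 (P(O, z) = -7 + (7 + 0) = -7 + 7 = 0)
J(-3) + 13*P(-2, -1*(-3)) = 2*(-3) + 13*0 = -6 + 0 = -6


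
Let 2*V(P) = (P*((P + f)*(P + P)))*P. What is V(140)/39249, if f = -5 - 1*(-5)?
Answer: 7840000/801 ≈ 9787.8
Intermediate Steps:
f = 0 (f = -5 + 5 = 0)
V(P) = P⁴ (V(P) = ((P*((P + 0)*(P + P)))*P)/2 = ((P*(P*(2*P)))*P)/2 = ((P*(2*P²))*P)/2 = ((2*P³)*P)/2 = (2*P⁴)/2 = P⁴)
V(140)/39249 = 140⁴/39249 = 384160000*(1/39249) = 7840000/801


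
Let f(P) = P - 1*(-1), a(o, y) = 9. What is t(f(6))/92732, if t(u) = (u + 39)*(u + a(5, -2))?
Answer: 184/23183 ≈ 0.0079369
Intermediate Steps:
f(P) = 1 + P (f(P) = P + 1 = 1 + P)
t(u) = (9 + u)*(39 + u) (t(u) = (u + 39)*(u + 9) = (39 + u)*(9 + u) = (9 + u)*(39 + u))
t(f(6))/92732 = (351 + (1 + 6)² + 48*(1 + 6))/92732 = (351 + 7² + 48*7)*(1/92732) = (351 + 49 + 336)*(1/92732) = 736*(1/92732) = 184/23183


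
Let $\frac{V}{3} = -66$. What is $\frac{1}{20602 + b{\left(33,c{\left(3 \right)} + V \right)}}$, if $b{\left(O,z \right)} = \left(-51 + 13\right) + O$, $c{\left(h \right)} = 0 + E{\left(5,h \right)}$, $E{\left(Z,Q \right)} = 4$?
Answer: $\frac{1}{20597} \approx 4.8551 \cdot 10^{-5}$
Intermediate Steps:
$V = -198$ ($V = 3 \left(-66\right) = -198$)
$c{\left(h \right)} = 4$ ($c{\left(h \right)} = 0 + 4 = 4$)
$b{\left(O,z \right)} = -38 + O$
$\frac{1}{20602 + b{\left(33,c{\left(3 \right)} + V \right)}} = \frac{1}{20602 + \left(-38 + 33\right)} = \frac{1}{20602 - 5} = \frac{1}{20597}$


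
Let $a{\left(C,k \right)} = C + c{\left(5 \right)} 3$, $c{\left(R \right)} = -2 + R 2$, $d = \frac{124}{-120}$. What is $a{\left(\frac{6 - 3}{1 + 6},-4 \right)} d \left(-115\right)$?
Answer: $\frac{40641}{14} \approx 2902.9$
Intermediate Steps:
$d = - \frac{31}{30}$ ($d = 124 \left(- \frac{1}{120}\right) = - \frac{31}{30} \approx -1.0333$)
$c{\left(R \right)} = -2 + 2 R$
$a{\left(C,k \right)} = 24 + C$ ($a{\left(C,k \right)} = C + \left(-2 + 2 \cdot 5\right) 3 = C + \left(-2 + 10\right) 3 = C + 8 \cdot 3 = C + 24 = 24 + C$)
$a{\left(\frac{6 - 3}{1 + 6},-4 \right)} d \left(-115\right) = \left(24 + \frac{6 - 3}{1 + 6}\right) \left(- \frac{31}{30}\right) \left(-115\right) = \left(24 + \frac{3}{7}\right) \left(- \frac{31}{30}\right) \left(-115\right) = \frac{171}{7} \left(- \frac{31}{30}\right) \left(-115\right) = \left(- \frac{1767}{70}\right) \left(-115\right) = \frac{40641}{14}$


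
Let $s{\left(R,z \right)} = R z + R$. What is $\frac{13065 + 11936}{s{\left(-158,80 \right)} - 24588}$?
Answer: $- \frac{25001}{37386} \approx -0.66873$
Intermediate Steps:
$s{\left(R,z \right)} = R + R z$
$\frac{13065 + 11936}{s{\left(-158,80 \right)} - 24588} = \frac{13065 + 11936}{- 158 \left(1 + 80\right) - 24588} = \frac{25001}{\left(-158\right) 81 - 24588} = \frac{25001}{-12798 - 24588} = \frac{25001}{-37386} = 25001 \left(- \frac{1}{37386}\right) = - \frac{25001}{37386}$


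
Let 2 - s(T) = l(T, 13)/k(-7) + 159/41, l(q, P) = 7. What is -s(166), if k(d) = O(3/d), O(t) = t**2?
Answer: 14756/369 ≈ 39.989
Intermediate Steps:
k(d) = 9/d**2 (k(d) = (3/d)**2 = 9/d**2)
s(T) = -14756/369 (s(T) = 2 - (7/((9/(-7)**2)) + 159/41) = 2 - (7/((9*(1/49))) + 159*(1/41)) = 2 - (7/(9/49) + 159/41) = 2 - (7*(49/9) + 159/41) = 2 - (343/9 + 159/41) = 2 - 1*15494/369 = 2 - 15494/369 = -14756/369)
-s(166) = -1*(-14756/369) = 14756/369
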